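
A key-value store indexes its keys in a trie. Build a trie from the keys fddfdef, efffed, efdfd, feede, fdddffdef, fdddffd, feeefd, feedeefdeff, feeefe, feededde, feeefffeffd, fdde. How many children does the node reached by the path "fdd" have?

3

Follow the path "fdd" to its node, then look at its outgoing edges.
Characters that immediately follow "fdd" among the stored strings: {d, e, f}.
That node has 3 child edges.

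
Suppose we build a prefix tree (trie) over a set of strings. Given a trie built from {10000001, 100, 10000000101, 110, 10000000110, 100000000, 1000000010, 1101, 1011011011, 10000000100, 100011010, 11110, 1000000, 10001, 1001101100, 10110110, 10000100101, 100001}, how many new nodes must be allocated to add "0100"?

"0100" shares no prefix with any stored word, so all 4 characters open new nodes.
4 − 0 = 4 new nodes.

4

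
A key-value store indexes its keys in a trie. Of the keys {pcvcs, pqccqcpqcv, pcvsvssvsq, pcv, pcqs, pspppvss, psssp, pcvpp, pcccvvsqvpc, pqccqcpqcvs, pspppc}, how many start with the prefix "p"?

Filter for entries beginning with "p":
Words under "p": pcccvvsqvpc, pcqs, pcv, pcvcs, pcvpp, pcvsvssvsq, pqccqcpqcv, pqccqcpqcvs, pspppc, pspppvss, psssp
Count: 11

11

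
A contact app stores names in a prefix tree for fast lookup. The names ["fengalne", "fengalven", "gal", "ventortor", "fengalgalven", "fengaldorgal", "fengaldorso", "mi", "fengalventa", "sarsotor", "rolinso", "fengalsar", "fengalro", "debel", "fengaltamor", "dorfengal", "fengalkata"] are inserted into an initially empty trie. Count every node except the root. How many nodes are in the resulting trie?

83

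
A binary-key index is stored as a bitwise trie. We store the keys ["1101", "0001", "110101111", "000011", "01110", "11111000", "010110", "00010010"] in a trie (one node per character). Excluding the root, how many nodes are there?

34

For each word, the new-node count is its length minus the longest prefix already in the trie:
  "1101" → 4 new (1, 1, 0, 1)
  "0001" → 4 new (0, 0, 0, 1)
  "110101111" → prefix "1101" already present; 5 new (0, 1, 1, 1, 1)
  "000011" → prefix "000" already present; 3 new (0, 1, 1)
  "01110" → prefix "0" already present; 4 new (1, 1, 1, 0)
  "11111000" → prefix "11" already present; 6 new (1, 1, 1, 0, 0, 0)
  "010110" → prefix "01" already present; 4 new (0, 1, 1, 0)
  "00010010" → prefix "0001" already present; 4 new (0, 0, 1, 0)
Total nodes = 4 + 4 + 5 + 3 + 4 + 6 + 4 + 4 = 34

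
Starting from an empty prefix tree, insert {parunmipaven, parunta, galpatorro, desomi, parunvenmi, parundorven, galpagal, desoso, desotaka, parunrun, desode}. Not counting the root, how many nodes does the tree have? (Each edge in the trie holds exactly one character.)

Trace insertions, counting only characters that open a new branch:
  "parunmipaven" → 12 new (p, a, r, u, n, m, i, p, a, v, e, n)
  "parunta" → prefix "parun" already present; 2 new (t, a)
  "galpatorro" → 10 new (g, a, l, p, a, t, o, r, r, o)
  "desomi" → 6 new (d, e, s, o, m, i)
  "parunvenmi" → prefix "parun" already present; 5 new (v, e, n, m, i)
  "parundorven" → prefix "parun" already present; 6 new (d, o, r, v, e, n)
  "galpagal" → prefix "galpa" already present; 3 new (g, a, l)
  "desoso" → prefix "deso" already present; 2 new (s, o)
  "desotaka" → prefix "deso" already present; 4 new (t, a, k, a)
  "parunrun" → prefix "parun" already present; 3 new (r, u, n)
  "desode" → prefix "deso" already present; 2 new (d, e)
Total nodes = 12 + 2 + 10 + 6 + 5 + 6 + 3 + 2 + 4 + 3 + 2 = 55

55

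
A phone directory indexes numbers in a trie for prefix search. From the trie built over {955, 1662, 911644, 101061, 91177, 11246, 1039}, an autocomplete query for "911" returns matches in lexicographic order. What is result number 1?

DFS of the "911" subtree visits, in order: "911644", "91177"
The 1st is 911644.

911644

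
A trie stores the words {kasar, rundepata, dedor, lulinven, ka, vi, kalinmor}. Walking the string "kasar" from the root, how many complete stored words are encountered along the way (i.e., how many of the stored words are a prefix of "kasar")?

Walk "kasar" from the root; an end-of-word marker is hit whenever a stored word is a prefix of "kasar".
Prefixes of the query that are stored words: "ka", "kasar"
Count: 2

2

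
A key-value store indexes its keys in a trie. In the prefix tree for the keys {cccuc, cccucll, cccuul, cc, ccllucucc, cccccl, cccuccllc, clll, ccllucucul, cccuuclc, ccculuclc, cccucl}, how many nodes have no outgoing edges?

Leaves are exactly the stored words that no other stored word extends.
Those words: "cccccl", "cccuccllc", "cccucll", "ccculuclc", "cccuuclc", "cccuul", "ccllucucc", "ccllucucul", "clll"
Leaf count: 9

9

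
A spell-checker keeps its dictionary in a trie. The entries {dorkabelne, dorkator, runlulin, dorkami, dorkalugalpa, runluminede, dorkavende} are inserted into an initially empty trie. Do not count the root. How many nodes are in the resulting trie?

41

Count nodes per top-level branch (shared prefixes stored once):
  'd'-branch (dorkabelne, dorkalugalpa, dorkami, dorkator, dorkavende): 27 nodes
  'r'-branch (runlulin, runluminede): 14 nodes
Sum: 41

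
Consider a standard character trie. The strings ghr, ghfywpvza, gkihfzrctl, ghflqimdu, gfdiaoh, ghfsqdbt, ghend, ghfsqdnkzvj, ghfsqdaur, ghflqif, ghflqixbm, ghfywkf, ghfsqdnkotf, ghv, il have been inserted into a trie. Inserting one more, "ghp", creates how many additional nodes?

1

The longest prefix of "ghp" already in the trie is "gh" (length 2).
New nodes needed: |"ghp"| − 2 = 3 − 2 = 1.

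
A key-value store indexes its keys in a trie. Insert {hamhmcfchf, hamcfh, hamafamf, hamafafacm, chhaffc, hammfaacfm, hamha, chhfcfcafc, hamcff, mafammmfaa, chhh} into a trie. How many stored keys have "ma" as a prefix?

Traverse to the node for "ma", then collect every word in that subtree.
Words under "ma": mafammmfaa
Count: 1

1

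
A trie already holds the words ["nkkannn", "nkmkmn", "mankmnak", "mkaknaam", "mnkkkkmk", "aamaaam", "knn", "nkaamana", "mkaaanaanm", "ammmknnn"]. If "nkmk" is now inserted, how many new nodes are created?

0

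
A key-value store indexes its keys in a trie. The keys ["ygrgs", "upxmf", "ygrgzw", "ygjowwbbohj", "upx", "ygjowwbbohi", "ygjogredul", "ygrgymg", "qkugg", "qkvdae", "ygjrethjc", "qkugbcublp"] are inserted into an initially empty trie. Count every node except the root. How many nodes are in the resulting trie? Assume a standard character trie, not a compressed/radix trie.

Count nodes per top-level branch (shared prefixes stored once):
  'q'-branch (qkugbcublp, qkugg, qkvdae): 15 nodes
  'u'-branch (upx, upxmf): 5 nodes
  'y'-branch (ygjogredul, ygjowwbbohi, ygjowwbbohj, ygjrethjc, ygrgs, ygrgymg, ygrgzw): 32 nodes
Sum: 52

52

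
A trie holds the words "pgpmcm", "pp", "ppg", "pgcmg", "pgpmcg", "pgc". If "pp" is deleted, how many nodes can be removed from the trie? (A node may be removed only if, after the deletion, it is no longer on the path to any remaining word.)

A node on "pp"'s path can go only if nothing else ends at it or branches off below it.
Every node on "pp" is still needed (e.g. by "ppg"), so nothing is freed.
Nodes removed: 0

0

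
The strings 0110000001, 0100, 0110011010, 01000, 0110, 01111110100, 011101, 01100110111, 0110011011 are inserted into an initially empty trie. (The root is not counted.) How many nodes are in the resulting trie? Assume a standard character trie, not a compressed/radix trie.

For each word, the new-node count is its length minus the longest prefix already in the trie:
  "0110000001" → 10 new (0, 1, 1, 0, 0, 0, 0, 0, 0, 1)
  "0100" → prefix "01" already present; 2 new (0, 0)
  "0110011010" → prefix "01100" already present; 5 new (1, 1, 0, 1, 0)
  "01000" → prefix "0100" already present; 1 new (0)
  "0110" → prefix "0110" already present; 0 new (none)
  "01111110100" → prefix "011" already present; 8 new (1, 1, 1, 1, 0, 1, 0, 0)
  "011101" → prefix "0111" already present; 2 new (0, 1)
  "01100110111" → prefix "011001101" already present; 2 new (1, 1)
  "0110011011" → prefix "0110011011" already present; 0 new (none)
Total nodes = 10 + 2 + 5 + 1 + 0 + 8 + 2 + 2 + 0 = 30

30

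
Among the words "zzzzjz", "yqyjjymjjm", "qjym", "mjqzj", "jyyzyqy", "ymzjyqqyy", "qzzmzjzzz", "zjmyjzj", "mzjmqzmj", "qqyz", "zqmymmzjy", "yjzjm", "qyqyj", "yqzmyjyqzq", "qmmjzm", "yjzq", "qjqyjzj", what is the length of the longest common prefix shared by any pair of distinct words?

Equivalently: take the maximum, over all pairs, of their longest common prefix length.
"yjzjm" and "yjzq" agree on "yjz" (3 characters) before diverging; nothing deeper is shared.
Longest shared-prefix length: 3

3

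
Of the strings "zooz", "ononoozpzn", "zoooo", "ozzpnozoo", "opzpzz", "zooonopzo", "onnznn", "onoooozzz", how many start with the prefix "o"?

Filter for entries beginning with "o":
Matches: "onnznn", "ononoozpzn", "onoooozzz", "opzpzz", "ozzpnozoo"
Count: 5

5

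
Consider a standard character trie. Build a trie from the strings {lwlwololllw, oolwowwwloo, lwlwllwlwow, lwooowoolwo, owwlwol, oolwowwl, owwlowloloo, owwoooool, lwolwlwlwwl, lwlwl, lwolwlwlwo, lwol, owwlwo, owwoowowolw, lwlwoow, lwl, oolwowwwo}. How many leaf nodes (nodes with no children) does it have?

Leaves are exactly the stored words that no other stored word extends.
Those words: "lwlwllwlwow", "lwlwololllw", "lwlwoow", "lwolwlwlwo", "lwolwlwlwwl", "lwooowoolwo", "oolwowwl", "oolwowwwloo", "oolwowwwo", "owwlowloloo", "owwlwol", "owwoooool", "owwoowowolw"
Leaf count: 13

13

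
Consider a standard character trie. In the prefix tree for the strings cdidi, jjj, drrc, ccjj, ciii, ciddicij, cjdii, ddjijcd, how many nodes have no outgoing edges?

Leaves are exactly the stored words that no other stored word extends.
Those words: "ccjj", "cdidi", "ciddicij", "ciii", "cjdii", "ddjijcd", "drrc", "jjj"
Leaf count: 8

8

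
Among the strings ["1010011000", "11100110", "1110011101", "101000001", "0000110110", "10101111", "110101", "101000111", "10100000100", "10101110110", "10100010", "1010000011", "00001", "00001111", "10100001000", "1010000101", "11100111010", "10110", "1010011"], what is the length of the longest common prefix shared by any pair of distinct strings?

The deepest shared node is where two words last agree before diverging.
e.g. "1110011101" and "11100111010" share the prefix "1110011101" of length 10; no pair shares a longer one.
Longest shared-prefix length: 10

10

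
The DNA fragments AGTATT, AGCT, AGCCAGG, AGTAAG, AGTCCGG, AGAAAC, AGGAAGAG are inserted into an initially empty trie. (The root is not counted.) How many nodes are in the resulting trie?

28

Trie structure (* marks end of a word):
(root)
└─ A
   └─ G
      ├─ A
      │  └─ A
      │     └─ A
      │        └─ C *
      ├─ C
      │  ├─ C
      │  │  └─ A
      │  │     └─ G
      │  │        └─ G *
      │  └─ T *
      ├─ G
      │  └─ A
      │     └─ A
      │        └─ G
      │           └─ A
      │              └─ G *
      └─ T
         ├─ A
         │  ├─ A
         │  │  └─ G *
         │  └─ T
         │     └─ T *
         └─ C
            └─ C
               └─ G
                  └─ G *
Counting every labelled node above: 28.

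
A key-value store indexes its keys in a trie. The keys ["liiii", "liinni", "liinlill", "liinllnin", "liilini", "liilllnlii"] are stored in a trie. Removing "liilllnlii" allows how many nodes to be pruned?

A node on "liilllnlii"'s path can go only if nothing else ends at it or branches off below it.
The suffix "llnlii" (6 nodes) is used only by "liilllnlii"; the node for "liil" still has the child "i", so pruning stops there.
Nodes removed: 6

6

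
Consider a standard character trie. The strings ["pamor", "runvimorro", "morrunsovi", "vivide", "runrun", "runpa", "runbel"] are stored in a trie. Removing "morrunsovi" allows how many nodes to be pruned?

Walk "morrunsovi" from the leaf back toward the root, removing each node that no remaining word uses.
No other word shares any prefix with "morrunsovi", so all 10 of its nodes go.
Nodes removed: 10

10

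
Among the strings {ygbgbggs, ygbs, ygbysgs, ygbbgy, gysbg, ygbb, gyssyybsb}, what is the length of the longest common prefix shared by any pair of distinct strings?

Equivalently: take the maximum, over all pairs, of their longest common prefix length.
"ygbb" and "ygbbgy" agree on "ygbb" (4 characters) before diverging; nothing deeper is shared.
Longest shared-prefix length: 4

4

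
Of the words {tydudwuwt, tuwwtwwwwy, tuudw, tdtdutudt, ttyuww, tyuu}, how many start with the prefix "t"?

6

Walk to "t"; the words in its subtree are exactly those with that prefix.
Words under "t": tdtdutudt, ttyuww, tuudw, tuwwtwwwwy, tydudwuwt, tyuu
Count: 6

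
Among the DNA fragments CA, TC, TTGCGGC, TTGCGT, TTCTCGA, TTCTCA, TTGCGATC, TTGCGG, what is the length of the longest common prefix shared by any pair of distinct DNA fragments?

Equivalently: take the maximum, over all pairs, of their longest common prefix length.
e.g. "TTGCGG" and "TTGCGGC" share the prefix "TTGCGG" of length 6; no pair shares a longer one.
Longest shared-prefix length: 6

6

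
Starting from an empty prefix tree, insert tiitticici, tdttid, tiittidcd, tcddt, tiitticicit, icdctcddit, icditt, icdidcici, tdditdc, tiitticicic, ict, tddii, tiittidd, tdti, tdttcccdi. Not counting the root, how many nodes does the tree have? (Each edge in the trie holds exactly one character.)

56

Count nodes per top-level branch (shared prefixes stored once):
  'i'-branch (icdctcddit, icdidcici, icditt, ict): 19 nodes
  't'-branch (tcddt, tddii, tdditdc, tdti, tdttcccdi, tdttid, tiitticici, tiitticicic, tiitticicit, tiittidcd, tiittidd): 37 nodes
Sum: 56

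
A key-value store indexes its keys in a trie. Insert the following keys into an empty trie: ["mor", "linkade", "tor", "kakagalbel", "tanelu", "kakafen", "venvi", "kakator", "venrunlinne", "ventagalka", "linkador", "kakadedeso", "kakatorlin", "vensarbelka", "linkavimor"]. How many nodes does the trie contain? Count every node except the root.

78

Trace insertions, counting only characters that open a new branch:
  "mor" → 3 new (m, o, r)
  "linkade" → 7 new (l, i, n, k, a, d, e)
  "tor" → 3 new (t, o, r)
  "kakagalbel" → 10 new (k, a, k, a, g, a, l, b, e, l)
  "tanelu" → prefix "t" already present; 5 new (a, n, e, l, u)
  "kakafen" → prefix "kaka" already present; 3 new (f, e, n)
  "venvi" → 5 new (v, e, n, v, i)
  "kakator" → prefix "kaka" already present; 3 new (t, o, r)
  "venrunlinne" → prefix "ven" already present; 8 new (r, u, n, l, i, n, n, e)
  "ventagalka" → prefix "ven" already present; 7 new (t, a, g, a, l, k, a)
  "linkador" → prefix "linkad" already present; 2 new (o, r)
  "kakadedeso" → prefix "kaka" already present; 6 new (d, e, d, e, s, o)
  "kakatorlin" → prefix "kakator" already present; 3 new (l, i, n)
  "vensarbelka" → prefix "ven" already present; 8 new (s, a, r, b, e, l, k, a)
  "linkavimor" → prefix "linka" already present; 5 new (v, i, m, o, r)
Total nodes = 3 + 7 + 3 + 10 + 5 + 3 + 5 + 3 + 8 + 7 + 2 + 6 + 3 + 8 + 5 = 78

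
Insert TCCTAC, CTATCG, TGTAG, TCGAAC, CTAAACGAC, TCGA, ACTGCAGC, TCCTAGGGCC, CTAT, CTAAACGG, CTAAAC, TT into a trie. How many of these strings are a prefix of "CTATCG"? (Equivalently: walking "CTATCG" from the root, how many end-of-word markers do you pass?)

2

Check each prefix of "CTATCG" against the stored set — each match is an end-marker on the path.
Prefixes of the query that are stored words: "CTAT", "CTATCG"
Count: 2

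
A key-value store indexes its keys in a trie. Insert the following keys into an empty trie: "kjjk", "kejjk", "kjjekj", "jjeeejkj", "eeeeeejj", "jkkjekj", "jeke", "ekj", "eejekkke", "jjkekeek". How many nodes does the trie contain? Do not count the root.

50

Insert word by word; a character creates a node only if that edge doesn't already exist:
  "kjjk" → 4 new (k, j, j, k)
  "kejjk" → prefix "k" already present; 4 new (e, j, j, k)
  "kjjekj" → prefix "kjj" already present; 3 new (e, k, j)
  "jjeeejkj" → 8 new (j, j, e, e, e, j, k, j)
  "eeeeeejj" → 8 new (e, e, e, e, e, e, j, j)
  "jkkjekj" → prefix "j" already present; 6 new (k, k, j, e, k, j)
  "jeke" → prefix "j" already present; 3 new (e, k, e)
  "ekj" → prefix "e" already present; 2 new (k, j)
  "eejekkke" → prefix "ee" already present; 6 new (j, e, k, k, k, e)
  "jjkekeek" → prefix "jj" already present; 6 new (k, e, k, e, e, k)
Total nodes = 4 + 4 + 3 + 8 + 8 + 6 + 3 + 2 + 6 + 6 = 50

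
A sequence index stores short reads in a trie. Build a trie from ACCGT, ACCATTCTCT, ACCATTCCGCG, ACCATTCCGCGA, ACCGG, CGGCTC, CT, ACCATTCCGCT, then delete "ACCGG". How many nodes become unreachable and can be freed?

1

After clearing the end-marker at "ACCGG", prune upward until reaching a node still needed by another word.
The suffix "G" (1 node) is used only by "ACCGG"; the node for "ACCG" still has the child "T", so pruning stops there.
Nodes removed: 1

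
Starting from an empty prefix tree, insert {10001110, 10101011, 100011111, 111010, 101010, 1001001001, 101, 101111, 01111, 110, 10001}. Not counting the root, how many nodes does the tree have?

Trie structure (* marks end of a word):
(root)
├─ 0
│  └─ 1
│     └─ 1
│        └─ 1
│           └─ 1 *
└─ 1
   ├─ 0
   │  ├─ 0
   │  │  ├─ 0
   │  │  │  └─ 1 *
   │  │  │     └─ 1
   │  │  │        └─ 1
   │  │  │           ├─ 0 *
   │  │  │           └─ 1
   │  │  │              └─ 1 *
   │  │  └─ 1
   │  │     └─ 0
   │  │        └─ 0
   │  │           └─ 1
   │  │              └─ 0
   │  │                 └─ 0
   │  │                    └─ 1 *
   │  └─ 1 *
   │     ├─ 0
   │     │  └─ 1
   │     │     └─ 0 *
   │     │        └─ 1
   │     │           └─ 1 *
   │     └─ 1
   │        └─ 1
   │           └─ 1 *
   └─ 1
      ├─ 0 *
      └─ 1
         └─ 0
            └─ 1
               └─ 0 *
Counting every labelled node above: 37.

37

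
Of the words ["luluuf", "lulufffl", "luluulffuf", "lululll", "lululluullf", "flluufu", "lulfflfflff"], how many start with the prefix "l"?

Traverse to the node for "l", then collect every word in that subtree.
Words under "l": lulfflfflff, lulufffl, lululll, lululluullf, luluuf, luluulffuf
Count: 6

6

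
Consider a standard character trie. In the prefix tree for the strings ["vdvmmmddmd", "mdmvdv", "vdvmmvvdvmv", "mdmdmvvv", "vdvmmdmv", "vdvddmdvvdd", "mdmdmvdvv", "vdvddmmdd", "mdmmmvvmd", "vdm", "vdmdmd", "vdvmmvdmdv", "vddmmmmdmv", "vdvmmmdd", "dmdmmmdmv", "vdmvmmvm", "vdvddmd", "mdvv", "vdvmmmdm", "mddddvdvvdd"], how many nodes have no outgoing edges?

Leaves are exactly the stored words that no other stored word extends.
Those words: "dmdmmmdmv", "mddddvdvvdd", "mdmdmvdvv", "mdmdmvvv", "mdmmmvvmd", "mdmvdv", "mdvv", "vddmmmmdmv", "vdmdmd", "vdmvmmvm", "vdvddmdvvdd", "vdvddmmdd", "vdvmmdmv", "vdvmmmddmd", "vdvmmmdm", "vdvmmvdmdv", "vdvmmvvdvmv"
Leaf count: 17

17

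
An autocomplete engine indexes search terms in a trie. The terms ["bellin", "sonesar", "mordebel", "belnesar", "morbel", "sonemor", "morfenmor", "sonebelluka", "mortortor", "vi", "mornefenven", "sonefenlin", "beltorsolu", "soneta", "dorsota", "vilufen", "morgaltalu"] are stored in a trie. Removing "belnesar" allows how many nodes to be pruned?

After clearing the end-marker at "belnesar", prune upward until reaching a node still needed by another word.
The suffix "nesar" (5 nodes) is used only by "belnesar"; the node for "bel" still has the child "l", so pruning stops there.
Nodes removed: 5

5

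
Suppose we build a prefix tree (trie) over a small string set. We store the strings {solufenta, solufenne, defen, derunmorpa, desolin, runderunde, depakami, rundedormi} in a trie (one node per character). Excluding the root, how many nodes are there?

Trace insertions, counting only characters that open a new branch:
  "solufenta" → 9 new (s, o, l, u, f, e, n, t, a)
  "solufenne" → prefix "solufen" already present; 2 new (n, e)
  "defen" → 5 new (d, e, f, e, n)
  "derunmorpa" → prefix "de" already present; 8 new (r, u, n, m, o, r, p, a)
  "desolin" → prefix "de" already present; 5 new (s, o, l, i, n)
  "runderunde" → 10 new (r, u, n, d, e, r, u, n, d, e)
  "depakami" → prefix "de" already present; 6 new (p, a, k, a, m, i)
  "rundedormi" → prefix "runde" already present; 5 new (d, o, r, m, i)
Total nodes = 9 + 2 + 5 + 8 + 5 + 10 + 6 + 5 = 50

50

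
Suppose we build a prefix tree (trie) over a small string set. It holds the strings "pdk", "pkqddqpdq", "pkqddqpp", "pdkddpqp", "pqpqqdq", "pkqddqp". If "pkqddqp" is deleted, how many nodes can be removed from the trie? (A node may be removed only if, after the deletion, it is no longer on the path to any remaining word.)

A node on "pkqddqp"'s path can go only if nothing else ends at it or branches off below it.
Every node on "pkqddqp" is still needed (e.g. by "pkqddqpdq"), so nothing is freed.
Nodes removed: 0

0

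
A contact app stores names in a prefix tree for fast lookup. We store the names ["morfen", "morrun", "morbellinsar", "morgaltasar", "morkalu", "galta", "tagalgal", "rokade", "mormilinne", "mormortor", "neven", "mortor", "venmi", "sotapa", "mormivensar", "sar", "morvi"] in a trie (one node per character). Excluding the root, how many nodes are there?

90

Insert word by word; a character creates a node only if that edge doesn't already exist:
  "morfen" → 6 new (m, o, r, f, e, n)
  "morrun" → prefix "mor" already present; 3 new (r, u, n)
  "morbellinsar" → prefix "mor" already present; 9 new (b, e, l, l, i, n, s, a, r)
  "morgaltasar" → prefix "mor" already present; 8 new (g, a, l, t, a, s, a, r)
  "morkalu" → prefix "mor" already present; 4 new (k, a, l, u)
  "galta" → 5 new (g, a, l, t, a)
  "tagalgal" → 8 new (t, a, g, a, l, g, a, l)
  "rokade" → 6 new (r, o, k, a, d, e)
  "mormilinne" → prefix "mor" already present; 7 new (m, i, l, i, n, n, e)
  "mormortor" → prefix "morm" already present; 5 new (o, r, t, o, r)
  "neven" → 5 new (n, e, v, e, n)
  "mortor" → prefix "mor" already present; 3 new (t, o, r)
  "venmi" → 5 new (v, e, n, m, i)
  "sotapa" → 6 new (s, o, t, a, p, a)
  "mormivensar" → prefix "mormi" already present; 6 new (v, e, n, s, a, r)
  "sar" → prefix "s" already present; 2 new (a, r)
  "morvi" → prefix "mor" already present; 2 new (v, i)
Total nodes = 6 + 3 + 9 + 8 + 4 + 5 + 8 + 6 + 7 + 5 + 5 + 3 + 5 + 6 + 6 + 2 + 2 = 90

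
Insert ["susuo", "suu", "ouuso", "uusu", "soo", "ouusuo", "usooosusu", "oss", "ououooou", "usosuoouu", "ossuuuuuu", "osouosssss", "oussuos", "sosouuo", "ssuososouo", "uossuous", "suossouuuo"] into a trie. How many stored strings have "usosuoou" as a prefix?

1

Traverse to the node for "usosuoou", then collect every word in that subtree.
Words under "usosuoou": usosuoouu
Count: 1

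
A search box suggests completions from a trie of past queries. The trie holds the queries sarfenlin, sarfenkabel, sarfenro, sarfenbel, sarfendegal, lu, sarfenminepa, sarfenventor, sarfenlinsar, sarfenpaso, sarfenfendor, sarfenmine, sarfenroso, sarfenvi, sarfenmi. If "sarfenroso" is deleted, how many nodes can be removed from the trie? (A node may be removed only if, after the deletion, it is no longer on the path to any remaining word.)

2

Walk "sarfenroso" from the leaf back toward the root, removing each node that no remaining word uses.
The suffix "so" (2 nodes) is used only by "sarfenroso"; "sarfenro" is itself a stored word, so pruning stops there.
Nodes removed: 2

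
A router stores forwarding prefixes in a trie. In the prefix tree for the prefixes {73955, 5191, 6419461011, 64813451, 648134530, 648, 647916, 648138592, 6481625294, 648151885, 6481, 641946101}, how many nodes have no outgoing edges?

9

Leaves are exactly the stored words that no other stored word extends.
Those words: "5191", "6419461011", "647916", "64813451", "648134530", "648138592", "648151885", "6481625294", "73955"
Leaf count: 9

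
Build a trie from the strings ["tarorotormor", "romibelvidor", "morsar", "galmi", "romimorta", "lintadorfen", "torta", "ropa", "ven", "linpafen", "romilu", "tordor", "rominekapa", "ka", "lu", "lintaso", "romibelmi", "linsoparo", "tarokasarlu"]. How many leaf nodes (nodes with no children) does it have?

A leaf is a node with no children — equivalently, the end of a word that is not a proper prefix of any other stored word.
Those words: "galmi", "ka", "linpafen", "linsoparo", "lintadorfen", "lintaso", "lu", "morsar", "romibelmi", "romibelvidor", "romilu", "romimorta", "rominekapa", "ropa", "tarokasarlu", "tarorotormor", "tordor", "torta", "ven"
Leaf count: 19

19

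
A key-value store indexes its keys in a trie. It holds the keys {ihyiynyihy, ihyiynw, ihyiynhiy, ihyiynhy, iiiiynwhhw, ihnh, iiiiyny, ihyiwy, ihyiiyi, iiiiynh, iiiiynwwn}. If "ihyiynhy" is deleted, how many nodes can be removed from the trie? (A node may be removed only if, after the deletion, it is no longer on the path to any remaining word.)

Walk "ihyiynhy" from the leaf back toward the root, removing each node that no remaining word uses.
The suffix "y" (1 node) is used only by "ihyiynhy"; the node for "ihyiynh" still has the child "i", so pruning stops there.
Nodes removed: 1

1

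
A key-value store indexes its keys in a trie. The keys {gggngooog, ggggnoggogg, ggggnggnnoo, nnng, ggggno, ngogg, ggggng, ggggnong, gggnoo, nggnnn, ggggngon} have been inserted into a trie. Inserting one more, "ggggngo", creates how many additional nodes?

"ggggngo" is already a full path in the trie; only an end-marker is added.
No new nodes are needed: 0.

0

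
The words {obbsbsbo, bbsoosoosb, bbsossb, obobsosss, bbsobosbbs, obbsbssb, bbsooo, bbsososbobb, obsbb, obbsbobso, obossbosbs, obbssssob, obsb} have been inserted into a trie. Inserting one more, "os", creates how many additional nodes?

The longest prefix of "os" already in the trie is "o" (length 1).
So 2 − 1 = 1 new nodes.

1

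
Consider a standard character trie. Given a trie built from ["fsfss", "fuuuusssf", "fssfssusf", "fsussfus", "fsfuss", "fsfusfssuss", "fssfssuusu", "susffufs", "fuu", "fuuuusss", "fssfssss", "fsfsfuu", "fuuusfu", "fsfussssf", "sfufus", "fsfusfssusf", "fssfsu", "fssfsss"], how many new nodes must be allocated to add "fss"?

0

"fss" is already a full path in the trie; only an end-marker is added.
No new nodes are needed: 0.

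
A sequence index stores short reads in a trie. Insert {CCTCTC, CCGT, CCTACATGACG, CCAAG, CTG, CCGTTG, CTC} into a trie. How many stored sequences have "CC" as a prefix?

5

Walk to "CC"; the words in its subtree are exactly those with that prefix.
Words under "CC": CCAAG, CCGT, CCGTTG, CCTACATGACG, CCTCTC
Count: 5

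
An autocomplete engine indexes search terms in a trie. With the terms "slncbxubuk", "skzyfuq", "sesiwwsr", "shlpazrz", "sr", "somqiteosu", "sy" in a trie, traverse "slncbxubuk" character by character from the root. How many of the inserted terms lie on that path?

Check each prefix of "slncbxubuk" against the stored set — each match is an end-marker on the path.
Prefixes of the query that are stored words: "slncbxubuk"
Count: 1

1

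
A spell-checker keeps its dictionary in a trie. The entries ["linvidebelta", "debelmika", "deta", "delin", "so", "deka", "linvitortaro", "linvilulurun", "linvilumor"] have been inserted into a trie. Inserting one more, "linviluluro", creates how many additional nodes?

"linvilulur" is already a path in the trie; the remaining "o" must be added.
So 11 − 10 = 1 new nodes.

1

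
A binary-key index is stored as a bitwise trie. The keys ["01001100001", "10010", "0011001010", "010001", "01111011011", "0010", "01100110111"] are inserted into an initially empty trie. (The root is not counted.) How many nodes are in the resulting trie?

45

Trace insertions, counting only characters that open a new branch:
  "01001100001" → 11 new (0, 1, 0, 0, 1, 1, 0, 0, 0, 0, 1)
  "10010" → 5 new (1, 0, 0, 1, 0)
  "0011001010" → prefix "0" already present; 9 new (0, 1, 1, 0, 0, 1, 0, 1, 0)
  "010001" → prefix "0100" already present; 2 new (0, 1)
  "01111011011" → prefix "01" already present; 9 new (1, 1, 1, 0, 1, 1, 0, 1, 1)
  "0010" → prefix "001" already present; 1 new (0)
  "01100110111" → prefix "011" already present; 8 new (0, 0, 1, 1, 0, 1, 1, 1)
Total nodes = 11 + 5 + 9 + 2 + 9 + 1 + 8 = 45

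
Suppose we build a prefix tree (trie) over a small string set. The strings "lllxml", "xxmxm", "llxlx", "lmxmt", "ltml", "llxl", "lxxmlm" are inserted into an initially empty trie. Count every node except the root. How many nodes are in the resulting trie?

Trie structure (* marks end of a word):
(root)
├─ l
│  ├─ l
│  │  ├─ l
│  │  │  └─ x
│  │  │     └─ m
│  │  │        └─ l *
│  │  └─ x
│  │     └─ l *
│  │        └─ x *
│  ├─ m
│  │  └─ x
│  │     └─ m
│  │        └─ t *
│  ├─ t
│  │  └─ m
│  │     └─ l *
│  └─ x
│     └─ x
│        └─ m
│           └─ l
│              └─ m *
└─ x
   └─ x
      └─ m
         └─ x
            └─ m *
Counting every labelled node above: 26.

26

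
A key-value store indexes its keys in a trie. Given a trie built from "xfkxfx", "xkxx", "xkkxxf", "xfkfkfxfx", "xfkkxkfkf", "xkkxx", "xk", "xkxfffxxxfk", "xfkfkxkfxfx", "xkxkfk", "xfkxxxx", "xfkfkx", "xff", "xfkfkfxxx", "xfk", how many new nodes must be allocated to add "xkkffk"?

Walking "xkkffk" from the root, the first 3 characters ("xkk") follow existing edges; "f" is the first miss.
So 6 − 3 = 3 new nodes.

3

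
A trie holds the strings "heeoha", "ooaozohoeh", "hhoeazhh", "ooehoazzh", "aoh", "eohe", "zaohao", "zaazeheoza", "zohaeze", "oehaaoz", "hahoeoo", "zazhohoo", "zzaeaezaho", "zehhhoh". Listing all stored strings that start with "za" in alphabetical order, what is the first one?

Words with prefix "za", in lexicographic order: "zaazeheoza", "zaohao", "zazhohoo"
Position 1: zaazeheoza

zaazeheoza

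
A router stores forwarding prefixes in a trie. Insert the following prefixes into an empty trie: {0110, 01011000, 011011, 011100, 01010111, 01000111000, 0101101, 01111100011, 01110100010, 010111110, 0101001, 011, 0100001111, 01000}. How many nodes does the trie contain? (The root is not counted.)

For each word, the new-node count is its length minus the longest prefix already in the trie:
  "0110" → 4 new (0, 1, 1, 0)
  "01011000" → prefix "01" already present; 6 new (0, 1, 1, 0, 0, 0)
  "011011" → prefix "0110" already present; 2 new (1, 1)
  "011100" → prefix "011" already present; 3 new (1, 0, 0)
  "01010111" → prefix "0101" already present; 4 new (0, 1, 1, 1)
  "01000111000" → prefix "010" already present; 8 new (0, 0, 1, 1, 1, 0, 0, 0)
  "0101101" → prefix "010110" already present; 1 new (1)
  "01111100011" → prefix "0111" already present; 7 new (1, 1, 0, 0, 0, 1, 1)
  "01110100010" → prefix "01110" already present; 6 new (1, 0, 0, 0, 1, 0)
  "010111110" → prefix "01011" already present; 4 new (1, 1, 1, 0)
  "0101001" → prefix "01010" already present; 2 new (0, 1)
  "011" → prefix "011" already present; 0 new (none)
  "0100001111" → prefix "01000" already present; 5 new (0, 1, 1, 1, 1)
  "01000" → prefix "01000" already present; 0 new (none)
Total nodes = 4 + 6 + 2 + 3 + 4 + 8 + 1 + 7 + 6 + 4 + 2 + 0 + 5 + 0 = 52

52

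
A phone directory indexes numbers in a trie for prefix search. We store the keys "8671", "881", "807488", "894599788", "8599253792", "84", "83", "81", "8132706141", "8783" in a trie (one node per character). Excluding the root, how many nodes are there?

42

Insert word by word; a character creates a node only if that edge doesn't already exist:
  "8671" → 4 new (8, 6, 7, 1)
  "881" → prefix "8" already present; 2 new (8, 1)
  "807488" → prefix "8" already present; 5 new (0, 7, 4, 8, 8)
  "894599788" → prefix "8" already present; 8 new (9, 4, 5, 9, 9, 7, 8, 8)
  "8599253792" → prefix "8" already present; 9 new (5, 9, 9, 2, 5, 3, 7, 9, 2)
  "84" → prefix "8" already present; 1 new (4)
  "83" → prefix "8" already present; 1 new (3)
  "81" → prefix "8" already present; 1 new (1)
  "8132706141" → prefix "81" already present; 8 new (3, 2, 7, 0, 6, 1, 4, 1)
  "8783" → prefix "8" already present; 3 new (7, 8, 3)
Total nodes = 4 + 2 + 5 + 8 + 9 + 1 + 1 + 1 + 8 + 3 = 42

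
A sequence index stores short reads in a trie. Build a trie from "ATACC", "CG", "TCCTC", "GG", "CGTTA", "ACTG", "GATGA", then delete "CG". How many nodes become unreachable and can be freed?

0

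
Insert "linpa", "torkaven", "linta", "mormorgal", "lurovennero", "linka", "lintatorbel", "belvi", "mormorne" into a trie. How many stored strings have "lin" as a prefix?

4

Traverse to the node for "lin", then collect every word in that subtree.
Words under "lin": linka, linpa, linta, lintatorbel
Count: 4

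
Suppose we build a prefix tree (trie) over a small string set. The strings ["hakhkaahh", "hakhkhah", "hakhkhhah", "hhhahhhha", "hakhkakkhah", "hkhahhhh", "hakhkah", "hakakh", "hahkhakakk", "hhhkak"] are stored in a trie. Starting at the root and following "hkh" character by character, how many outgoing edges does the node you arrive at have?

1

The children of the "hkh" node are the distinct next characters among strings starting with "hkh".
Characters that immediately follow "hkh" among the stored strings: {a}.
That node has 1 child edge.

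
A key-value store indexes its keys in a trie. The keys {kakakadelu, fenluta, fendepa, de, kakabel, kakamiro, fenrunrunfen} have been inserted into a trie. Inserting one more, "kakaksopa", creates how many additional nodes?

4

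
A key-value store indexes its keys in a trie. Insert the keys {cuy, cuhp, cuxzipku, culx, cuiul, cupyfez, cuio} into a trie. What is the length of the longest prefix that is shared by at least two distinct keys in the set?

3

Look for the deepest trie node that still has at least two words in its subtree.
"cuio" and "cuiul" agree on "cui" (3 characters) before diverging; nothing deeper is shared.
Longest shared-prefix length: 3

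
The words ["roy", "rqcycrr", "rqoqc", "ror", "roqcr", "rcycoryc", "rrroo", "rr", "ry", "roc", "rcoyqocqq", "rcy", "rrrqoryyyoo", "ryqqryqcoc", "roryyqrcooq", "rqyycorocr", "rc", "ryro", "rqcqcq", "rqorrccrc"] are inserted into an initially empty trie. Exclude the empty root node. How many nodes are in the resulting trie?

79

Trace insertions, counting only characters that open a new branch:
  "roy" → 3 new (r, o, y)
  "rqcycrr" → prefix "r" already present; 6 new (q, c, y, c, r, r)
  "rqoqc" → prefix "rq" already present; 3 new (o, q, c)
  "ror" → prefix "ro" already present; 1 new (r)
  "roqcr" → prefix "ro" already present; 3 new (q, c, r)
  "rcycoryc" → prefix "r" already present; 7 new (c, y, c, o, r, y, c)
  "rrroo" → prefix "r" already present; 4 new (r, r, o, o)
  "rr" → prefix "rr" already present; 0 new (none)
  "ry" → prefix "r" already present; 1 new (y)
  "roc" → prefix "ro" already present; 1 new (c)
  "rcoyqocqq" → prefix "rc" already present; 7 new (o, y, q, o, c, q, q)
  "rcy" → prefix "rcy" already present; 0 new (none)
  "rrrqoryyyoo" → prefix "rrr" already present; 8 new (q, o, r, y, y, y, o, o)
  "ryqqryqcoc" → prefix "ry" already present; 8 new (q, q, r, y, q, c, o, c)
  "roryyqrcooq" → prefix "ror" already present; 8 new (y, y, q, r, c, o, o, q)
  "rqyycorocr" → prefix "rq" already present; 8 new (y, y, c, o, r, o, c, r)
  "rc" → prefix "rc" already present; 0 new (none)
  "ryro" → prefix "ry" already present; 2 new (r, o)
  "rqcqcq" → prefix "rqc" already present; 3 new (q, c, q)
  "rqorrccrc" → prefix "rqo" already present; 6 new (r, r, c, c, r, c)
Total nodes = 3 + 6 + 3 + 1 + 3 + 7 + 4 + 0 + 1 + 1 + 7 + 0 + 8 + 8 + 8 + 8 + 0 + 2 + 3 + 6 = 79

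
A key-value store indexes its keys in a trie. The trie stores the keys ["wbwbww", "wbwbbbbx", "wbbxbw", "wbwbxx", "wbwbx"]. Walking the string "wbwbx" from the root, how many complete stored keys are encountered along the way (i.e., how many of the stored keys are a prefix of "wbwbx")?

Check each prefix of "wbwbx" against the stored set — each match is an end-marker on the path.
Prefixes of the query that are stored words: "wbwbx"
Count: 1

1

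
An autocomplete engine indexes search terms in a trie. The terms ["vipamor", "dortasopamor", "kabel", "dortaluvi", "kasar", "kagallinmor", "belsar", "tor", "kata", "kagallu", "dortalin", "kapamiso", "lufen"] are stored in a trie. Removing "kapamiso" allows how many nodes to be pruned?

6

Walk "kapamiso" from the leaf back toward the root, removing each node that no remaining word uses.
The suffix "pamiso" (6 nodes) is used only by "kapamiso"; the node for "ka" still has the child "b", so pruning stops there.
Nodes removed: 6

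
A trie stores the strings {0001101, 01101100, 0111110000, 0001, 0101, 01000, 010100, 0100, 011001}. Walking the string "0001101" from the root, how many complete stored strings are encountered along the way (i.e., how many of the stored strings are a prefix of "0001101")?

Check each prefix of "0001101" against the stored set — each match is an end-marker on the path.
Prefixes of the query that are stored words: "0001", "0001101"
Count: 2

2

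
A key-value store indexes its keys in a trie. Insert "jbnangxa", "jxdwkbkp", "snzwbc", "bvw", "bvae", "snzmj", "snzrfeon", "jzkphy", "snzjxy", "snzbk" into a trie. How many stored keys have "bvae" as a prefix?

1

Walk to "bvae"; the words in its subtree are exactly those with that prefix.
Matches: "bvae"
Count: 1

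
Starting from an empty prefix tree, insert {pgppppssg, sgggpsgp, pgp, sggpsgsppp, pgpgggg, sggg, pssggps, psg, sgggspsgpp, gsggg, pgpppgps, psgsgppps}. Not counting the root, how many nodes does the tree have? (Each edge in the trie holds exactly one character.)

Trace insertions, counting only characters that open a new branch:
  "pgppppssg" → 9 new (p, g, p, p, p, p, s, s, g)
  "sgggpsgp" → 8 new (s, g, g, g, p, s, g, p)
  "pgp" → prefix "pgp" already present; 0 new (none)
  "sggpsgsppp" → prefix "sgg" already present; 7 new (p, s, g, s, p, p, p)
  "pgpgggg" → prefix "pgp" already present; 4 new (g, g, g, g)
  "sggg" → prefix "sggg" already present; 0 new (none)
  "pssggps" → prefix "p" already present; 6 new (s, s, g, g, p, s)
  "psg" → prefix "ps" already present; 1 new (g)
  "sgggspsgpp" → prefix "sggg" already present; 6 new (s, p, s, g, p, p)
  "gsggg" → 5 new (g, s, g, g, g)
  "pgpppgps" → prefix "pgppp" already present; 3 new (g, p, s)
  "psgsgppps" → prefix "psg" already present; 6 new (s, g, p, p, p, s)
Total nodes = 9 + 8 + 0 + 7 + 4 + 0 + 6 + 1 + 6 + 5 + 3 + 6 = 55

55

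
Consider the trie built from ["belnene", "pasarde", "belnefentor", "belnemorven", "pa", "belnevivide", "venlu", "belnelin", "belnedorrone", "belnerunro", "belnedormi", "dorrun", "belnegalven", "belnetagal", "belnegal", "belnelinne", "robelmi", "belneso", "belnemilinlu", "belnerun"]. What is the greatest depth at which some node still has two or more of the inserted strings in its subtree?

8

The deepest shared node is where two words last agree before diverging.
e.g. "belnedormi" and "belnedorrone" share the prefix "belnedor" of length 8; no pair shares a longer one.
Longest shared-prefix length: 8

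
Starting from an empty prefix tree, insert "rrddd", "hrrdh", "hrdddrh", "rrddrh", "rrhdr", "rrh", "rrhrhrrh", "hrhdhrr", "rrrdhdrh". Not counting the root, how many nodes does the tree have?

For each word, the new-node count is its length minus the longest prefix already in the trie:
  "rrddd" → 5 new (r, r, d, d, d)
  "hrrdh" → 5 new (h, r, r, d, h)
  "hrdddrh" → prefix "hr" already present; 5 new (d, d, d, r, h)
  "rrddrh" → prefix "rrdd" already present; 2 new (r, h)
  "rrhdr" → prefix "rr" already present; 3 new (h, d, r)
  "rrh" → prefix "rrh" already present; 0 new (none)
  "rrhrhrrh" → prefix "rrh" already present; 5 new (r, h, r, r, h)
  "hrhdhrr" → prefix "hr" already present; 5 new (h, d, h, r, r)
  "rrrdhdrh" → prefix "rr" already present; 6 new (r, d, h, d, r, h)
Total nodes = 5 + 5 + 5 + 2 + 3 + 0 + 5 + 5 + 6 = 36

36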